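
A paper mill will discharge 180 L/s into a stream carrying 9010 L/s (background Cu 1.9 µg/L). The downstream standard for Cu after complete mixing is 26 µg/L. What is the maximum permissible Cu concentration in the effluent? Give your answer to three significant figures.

At the limit, (Qr·Cr + Qe·Cₑ)/(Qr + Qe) = 26:
Cₑ = (9190·26 − 9010·1.900) / 180.0 = 1232 µg/L.

1230 µg/L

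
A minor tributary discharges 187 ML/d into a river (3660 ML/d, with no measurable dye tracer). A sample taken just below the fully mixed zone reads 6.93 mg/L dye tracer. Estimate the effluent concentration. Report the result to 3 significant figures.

143 mg/L

Mass balance: 3660·0 + 187.0·Cₑ = 3847·6.930
→ Cₑ = (3847·6.930 − 3660·0) / 187.0 = 142.6 mg/L.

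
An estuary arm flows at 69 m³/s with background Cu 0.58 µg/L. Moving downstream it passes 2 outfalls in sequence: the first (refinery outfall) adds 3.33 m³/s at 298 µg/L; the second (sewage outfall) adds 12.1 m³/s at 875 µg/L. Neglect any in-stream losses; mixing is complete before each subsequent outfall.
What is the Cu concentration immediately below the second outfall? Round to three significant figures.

Below outfall 1: Q → 72.33 m³/s, C = (69.00·0.5800 + 3.330·298.0)/72.33 = 14.27 µg/L.
Below outfall 2: Q → 84.43 m³/s, C = (72.33·14.27 + 12.10·875.0)/84.43 = 137.6 µg/L.

138 µg/L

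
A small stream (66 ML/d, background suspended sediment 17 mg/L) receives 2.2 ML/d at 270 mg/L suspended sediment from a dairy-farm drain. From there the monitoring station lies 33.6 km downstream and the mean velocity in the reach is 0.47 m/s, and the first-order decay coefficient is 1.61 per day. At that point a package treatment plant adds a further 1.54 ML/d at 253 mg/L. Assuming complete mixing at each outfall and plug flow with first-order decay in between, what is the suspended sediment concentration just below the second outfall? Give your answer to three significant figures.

12.1 mg/L

Conservation of mass: C = (66.00·17.00 + 2.200·270.0) / 68.20 = 1716/68.20 = 25.16 mg/L; combined flow 68.20 ML/d.
Travel time t = 33.6·1000 / 0.47 = 71490 s = 19.86 h.
After decay, C = 25.16 × e^(−kt) = 25.16 × 0.2639 = 6.640 mg/L.
Second outfall: C = (68.20·6.640 + 1.540·253.0)/69.74 = 12.08 mg/L.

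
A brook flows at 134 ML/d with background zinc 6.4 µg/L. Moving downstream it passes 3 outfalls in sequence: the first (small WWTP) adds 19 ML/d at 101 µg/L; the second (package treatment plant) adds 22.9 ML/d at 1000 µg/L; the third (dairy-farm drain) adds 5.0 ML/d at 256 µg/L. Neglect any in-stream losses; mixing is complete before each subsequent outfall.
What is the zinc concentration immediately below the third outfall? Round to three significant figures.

After outfall 1: Q = 134.0 + 19.00 = 153.0 ML/d; C = (134.0·6.400 + 19.00·101.0)/153.0 = 18.15 µg/L.
After outfall 2: Q = 153.0 + 22.90 = 175.9 ML/d; C = (153.0·18.15 + 22.90·1000)/175.9 = 146.0 µg/L.
After outfall 3: Q = 175.9 + 5.000 = 180.9 ML/d; C = (175.9·146.0 + 5.000·256.0)/180.9 = 149.0 µg/L.

149 µg/L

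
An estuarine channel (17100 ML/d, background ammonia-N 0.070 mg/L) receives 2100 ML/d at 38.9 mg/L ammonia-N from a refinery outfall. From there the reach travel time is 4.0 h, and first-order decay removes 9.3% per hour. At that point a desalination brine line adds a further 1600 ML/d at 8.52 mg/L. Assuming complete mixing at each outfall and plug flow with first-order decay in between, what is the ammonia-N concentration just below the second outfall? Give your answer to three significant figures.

Mixed concentration C = ΣQC/ΣQ = (17100·0.07000 + 2100·38.90) / 19200 = 82890/19200 = 4.317 mg/L; combined flow 19200 ML/d.
9.3%/h lost → k = −ln(1 − 0.093) = 0.09761 h⁻¹.
After decay, C = 4.317 × e^(−kt) = 4.317 × 0.6768 = 2.922 mg/L.
At the second outfall, C = (19200·2.922 + 1600·8.520) / (19200 + 1600) = 3.352 mg/L.

3.35 mg/L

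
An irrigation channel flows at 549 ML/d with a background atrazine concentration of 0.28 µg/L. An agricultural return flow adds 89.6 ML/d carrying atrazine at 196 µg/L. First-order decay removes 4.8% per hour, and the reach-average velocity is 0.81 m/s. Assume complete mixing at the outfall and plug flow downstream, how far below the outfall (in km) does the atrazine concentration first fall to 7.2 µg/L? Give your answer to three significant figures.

80.0 km

Flow-weighted average: C = (549.0·0.2800 + 89.60·196.0) / 638.6 = 17720/638.6 = 27.74 µg/L.
4.8%/h lost → k = −ln(1 − 0.048) = 0.04919 h⁻¹.
Set 27.74·exp(−k·t) = 7.2 → t = ln(27.74/7.2)/k = 98710 s = 27.42 h.
Distance = v·t = 0.81·98710 = 79960 m = 79.96 km.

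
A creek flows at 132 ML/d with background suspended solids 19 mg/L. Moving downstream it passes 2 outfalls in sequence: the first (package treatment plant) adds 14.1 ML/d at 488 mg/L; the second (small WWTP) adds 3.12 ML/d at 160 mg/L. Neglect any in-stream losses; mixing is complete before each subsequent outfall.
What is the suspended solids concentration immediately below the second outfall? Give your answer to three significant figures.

66.3 mg/L

After outfall 1: Q = 132.0 + 14.10 = 146.1 ML/d; C = (132.0·19.00 + 14.10·488.0)/146.1 = 64.26 mg/L.
After outfall 2: Q = 146.1 + 3.120 = 149.2 ML/d; C = (146.1·64.26 + 3.120·160.0)/149.2 = 66.26 mg/L.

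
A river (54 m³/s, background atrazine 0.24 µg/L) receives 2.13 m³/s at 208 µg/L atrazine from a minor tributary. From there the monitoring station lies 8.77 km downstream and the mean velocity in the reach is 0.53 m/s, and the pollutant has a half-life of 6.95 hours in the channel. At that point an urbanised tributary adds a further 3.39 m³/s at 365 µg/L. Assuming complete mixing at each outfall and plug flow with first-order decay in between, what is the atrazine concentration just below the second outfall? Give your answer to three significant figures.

25.6 µg/L

Mass balance: C = (54.00·0.2400 + 2.130·208.0) / 56.13 = 456.0/56.13 = 8.124 µg/L; combined flow 56.13 m³/s.
Travel time t = 8.77·1000 / 0.53 = 16550 s = 4.596 h.
Half-life 6.95 h → k = ln 2 / 6.95 = 0.09973 h⁻¹ = 2.394 d⁻¹.
Applying C = C₀e^(−kt): 8.124 × 0.6323 = 5.137 µg/L.
At the second outfall, C = (56.13·5.137 + 3.390·365.0) / (56.13 + 3.390) = 25.63 µg/L.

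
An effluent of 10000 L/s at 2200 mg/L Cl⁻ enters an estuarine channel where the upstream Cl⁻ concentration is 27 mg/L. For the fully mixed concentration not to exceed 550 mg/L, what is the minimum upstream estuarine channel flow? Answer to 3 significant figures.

31500 L/s

Set C_mix = 550: (Q·27.00 + 10000·2200) / (Q + 10000) = 550
→ Q = 10000·(2200 − 550)/(550 − 27.00) = 31550 L/s.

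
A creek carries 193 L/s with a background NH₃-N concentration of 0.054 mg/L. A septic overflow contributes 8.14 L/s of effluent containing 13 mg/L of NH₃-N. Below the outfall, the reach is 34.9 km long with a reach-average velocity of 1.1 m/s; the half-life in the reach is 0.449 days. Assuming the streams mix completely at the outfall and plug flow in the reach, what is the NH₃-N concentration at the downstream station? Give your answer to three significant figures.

0.328 mg/L

Mixed concentration C = ΣQC/ΣQ = (193.0·0.05400 + 8.140·13.00) / 201.1 = 116.2/201.1 = 0.5779 mg/L.
Travel time t = 34.9·1000 / 1.1 = 31730 s = 8.813 h.
Half-life 0.449 d → k = ln 2 / 0.449 = 1.544 d⁻¹.
First-order decay: C = 0.5779·exp(−k·t) = 0.5779·0.5673 = 0.3278 mg/L.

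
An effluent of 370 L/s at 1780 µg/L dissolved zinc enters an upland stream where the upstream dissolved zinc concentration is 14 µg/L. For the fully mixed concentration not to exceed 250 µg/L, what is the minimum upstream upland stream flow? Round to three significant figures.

Set C_mix = 250: (Q·14.00 + 370.0·1780) / (Q + 370.0) = 250
→ Q = 370.0·(1780 − 250)/(250 − 14.00) = 2399 L/s.

2400 L/s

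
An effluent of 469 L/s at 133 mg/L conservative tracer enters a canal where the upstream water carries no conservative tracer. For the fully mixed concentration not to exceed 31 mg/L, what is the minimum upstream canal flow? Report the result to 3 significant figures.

1540 L/s

Set C_mix = 31: (Q·0 + 469.0·133.0) / (Q + 469.0) = 31
→ Q = 469.0·(133.0 − 31)/(31 − 0) = 1543 L/s.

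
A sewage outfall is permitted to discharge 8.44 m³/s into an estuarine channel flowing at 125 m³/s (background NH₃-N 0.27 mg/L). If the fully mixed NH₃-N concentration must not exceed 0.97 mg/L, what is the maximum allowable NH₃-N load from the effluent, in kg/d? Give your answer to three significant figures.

Mass balance at the limit: 125.0·0.2700 + 8.440·Cₑ = 133.4·0.97 → Cₑ = 11.34 mg/L.
Load = 8.440 m³/s × 11.34 g/m³ × 86 400 s/d = 8267 kg/d.

8270 kg/d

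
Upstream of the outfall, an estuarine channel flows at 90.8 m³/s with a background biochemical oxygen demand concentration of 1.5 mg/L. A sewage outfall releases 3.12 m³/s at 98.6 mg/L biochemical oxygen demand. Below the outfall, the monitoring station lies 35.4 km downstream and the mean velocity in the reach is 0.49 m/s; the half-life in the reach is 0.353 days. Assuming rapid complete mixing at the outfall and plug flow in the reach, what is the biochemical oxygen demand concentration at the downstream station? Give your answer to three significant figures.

0.915 mg/L

Mass balance: C = (90.80·1.500 + 3.120·98.60) / 93.92 = 443.8/93.92 = 4.726 mg/L.
Travel time t = 35.4·1000 / 0.49 = 72240 s = 20.07 h.
Half-life 0.353 d → k = ln 2 / 0.353 = 1.964 d⁻¹.
After decay, C = 4.726 × e^(−kt) = 4.726 × 0.1936 = 0.9149 mg/L.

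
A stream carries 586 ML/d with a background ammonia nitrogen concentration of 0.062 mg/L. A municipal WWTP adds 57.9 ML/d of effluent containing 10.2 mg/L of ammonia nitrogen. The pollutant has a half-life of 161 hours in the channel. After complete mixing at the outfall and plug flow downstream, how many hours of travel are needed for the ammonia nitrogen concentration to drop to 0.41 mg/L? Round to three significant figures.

201 h

After mixing, C = (586.0·0.06200 + 57.90·10.20) / 643.9 = 626.9/643.9 = 0.9736 mg/L.
Half-life 161 h → k = ln 2 / 161 = 0.004305 h⁻¹ = 0.1033 d⁻¹.
0.9736·exp(−k·t) = 0.41 → t = ln(0.9736/0.41)/k = 723200 s = 200.9 h.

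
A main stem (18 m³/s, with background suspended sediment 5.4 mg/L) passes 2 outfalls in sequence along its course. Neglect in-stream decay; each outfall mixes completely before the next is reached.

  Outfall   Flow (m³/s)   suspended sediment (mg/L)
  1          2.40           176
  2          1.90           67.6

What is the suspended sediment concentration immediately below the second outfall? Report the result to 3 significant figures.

After outfall 1: Q = 18.00 + 2.400 = 20.40 m³/s; C = (18.00·5.400 + 2.400·176.0)/20.40 = 25.47 mg/L.
After outfall 2: Q = 20.40 + 1.900 = 22.30 m³/s; C = (20.40·25.47 + 1.900·67.60)/22.30 = 29.06 mg/L.

29.1 mg/L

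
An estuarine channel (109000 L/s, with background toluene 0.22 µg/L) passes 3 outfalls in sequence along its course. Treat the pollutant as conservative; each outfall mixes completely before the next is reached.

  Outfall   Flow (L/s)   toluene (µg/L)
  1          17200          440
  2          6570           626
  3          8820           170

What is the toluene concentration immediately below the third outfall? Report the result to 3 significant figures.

Below outfall 1: Q → 126200 L/s, C = (109000·0.2200 + 17200·440.0)/126200 = 60.16 µg/L.
Below outfall 2: Q → 132800 L/s, C = (126200·60.16 + 6570·626.0)/132800 = 88.16 µg/L.
Below outfall 3: Q → 141600 L/s, C = (132800·88.16 + 8820·170.0)/141600 = 93.26 µg/L.

93.3 µg/L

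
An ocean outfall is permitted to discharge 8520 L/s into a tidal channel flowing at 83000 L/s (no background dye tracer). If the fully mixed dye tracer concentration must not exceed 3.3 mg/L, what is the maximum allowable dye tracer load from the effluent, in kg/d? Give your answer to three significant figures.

Mass balance at the limit: 83000·0 + 8520·Cₑ = 91520·3.3 → Cₑ = 35.45 mg/L.
8520 L/s = 8.520 m³/s. Load = 8.520 m³/s × 35.45 g/m³ × 86 400 s/d = 26090 kg/d.

26100 kg/d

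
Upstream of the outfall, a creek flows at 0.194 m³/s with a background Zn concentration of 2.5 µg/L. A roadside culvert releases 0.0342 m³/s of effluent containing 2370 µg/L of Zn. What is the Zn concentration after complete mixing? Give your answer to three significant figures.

357 µg/L

Conservation of mass: C = (0.1940·2.500 + 0.03420·2370) / 0.2282 = 81.54/0.2282 = 357.3 µg/L.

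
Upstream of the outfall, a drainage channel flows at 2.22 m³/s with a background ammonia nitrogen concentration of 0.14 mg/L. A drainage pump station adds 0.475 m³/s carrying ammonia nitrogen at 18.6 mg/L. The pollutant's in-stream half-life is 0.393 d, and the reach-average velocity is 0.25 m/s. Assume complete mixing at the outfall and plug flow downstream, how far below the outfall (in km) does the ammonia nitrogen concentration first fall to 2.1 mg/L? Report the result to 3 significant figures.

5.88 km

Flow-weighted average: C = (2.220·0.1400 + 0.4750·18.60) / 2.695 = 9.146/2.695 = 3.394 mg/L.
Half-life 0.393 d → k = ln 2 / 0.393 = 1.764 d⁻¹.
Set 3.394·exp(−k·t) = 2.1 → t = ln(3.394/2.1)/k = 23510 s = 6.531 h.
Distance = v·t = 0.25·23510 = 5878 m = 5.878 km.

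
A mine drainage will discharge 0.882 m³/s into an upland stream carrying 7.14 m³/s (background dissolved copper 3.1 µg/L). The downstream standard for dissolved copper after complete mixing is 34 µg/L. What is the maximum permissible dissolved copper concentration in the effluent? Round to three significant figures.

At the limit, (Qr·Cr + Qe·Cₑ)/(Qr + Qe) = 34:
Cₑ = (8.022·34 − 7.140·3.100) / 0.8820 = 284.1 µg/L.

284 µg/L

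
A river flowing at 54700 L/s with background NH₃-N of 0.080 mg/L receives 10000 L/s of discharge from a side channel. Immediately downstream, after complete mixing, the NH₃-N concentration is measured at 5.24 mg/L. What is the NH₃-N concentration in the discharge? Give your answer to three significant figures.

33.5 mg/L

Mass balance: 54700·0.08000 + 10000·Cₑ = 64700·5.240
→ Cₑ = (64700·5.240 − 54700·0.08000) / 10000 = 33.47 mg/L.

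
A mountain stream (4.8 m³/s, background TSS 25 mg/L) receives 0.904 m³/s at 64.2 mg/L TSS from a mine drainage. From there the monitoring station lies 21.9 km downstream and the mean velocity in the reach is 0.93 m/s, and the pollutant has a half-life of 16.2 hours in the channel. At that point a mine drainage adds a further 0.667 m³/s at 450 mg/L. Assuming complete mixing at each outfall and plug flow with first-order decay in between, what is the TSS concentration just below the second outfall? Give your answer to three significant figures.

68.2 mg/L

After mixing, C = (4.800·25.00 + 0.9040·64.20) / 5.704 = 178.0/5.704 = 31.21 mg/L; combined flow 5.704 m³/s.
Travel time t = 21.9·1000 / 0.93 = 23550 s = 6.541 h.
Half-life 16.2 h → k = ln 2 / 16.2 = 0.04279 h⁻¹ = 1.027 d⁻¹.
First-order decay: C = 31.21·exp(−k·t) = 31.21·0.7559 = 23.59 mg/L.
Second outfall: C = (5.704·23.59 + 0.6670·450.0)/6.371 = 68.23 mg/L.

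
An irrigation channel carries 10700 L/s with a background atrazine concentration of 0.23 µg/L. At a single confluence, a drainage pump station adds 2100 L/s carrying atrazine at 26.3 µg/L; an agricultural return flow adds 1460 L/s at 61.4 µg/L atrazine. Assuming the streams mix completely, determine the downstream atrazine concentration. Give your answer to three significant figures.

10.3 µg/L

Mixed concentration C = ΣQC/ΣQ = (10700·0.2300 + 2100·26.30 + 1460·61.40) / 14260 = 147300/14260 = 10.33 µg/L.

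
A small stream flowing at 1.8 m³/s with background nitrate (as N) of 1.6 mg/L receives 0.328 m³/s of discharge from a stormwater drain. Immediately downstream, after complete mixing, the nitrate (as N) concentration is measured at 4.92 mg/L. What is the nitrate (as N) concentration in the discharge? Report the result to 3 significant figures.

23.1 mg/L

Mass balance: 1.800·1.600 + 0.3280·Cₑ = 2.128·4.920
→ Cₑ = (2.128·4.920 − 1.800·1.600) / 0.3280 = 23.14 mg/L.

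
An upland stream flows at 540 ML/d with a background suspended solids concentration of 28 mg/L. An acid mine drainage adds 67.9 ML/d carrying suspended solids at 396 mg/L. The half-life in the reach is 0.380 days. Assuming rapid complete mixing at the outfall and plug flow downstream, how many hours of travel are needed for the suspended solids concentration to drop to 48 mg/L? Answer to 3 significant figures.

Mixed concentration C = ΣQC/ΣQ = (540.0·28.00 + 67.90·396.0) / 607.9 = 42010/607.9 = 69.10 mg/L.
Half-life 0.380 d → k = ln 2 / 0.380 = 1.824 d⁻¹.
69.10·exp(−k·t) = 48 → t = ln(69.10/48)/k = 17260 s = 4.795 h.

4.79 h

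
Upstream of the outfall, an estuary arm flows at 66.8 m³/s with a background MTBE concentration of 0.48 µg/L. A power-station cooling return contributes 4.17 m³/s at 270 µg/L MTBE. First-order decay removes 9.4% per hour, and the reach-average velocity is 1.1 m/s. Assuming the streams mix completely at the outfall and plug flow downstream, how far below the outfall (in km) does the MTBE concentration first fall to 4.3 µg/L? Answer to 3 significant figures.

53.5 km

Conservation of mass: C = (66.80·0.4800 + 4.170·270.0) / 70.97 = 1158/70.97 = 16.32 µg/L.
9.4%/h lost → k = −ln(1 − 0.094) = 0.09872 h⁻¹.
Set 16.32·exp(−k·t) = 4.3 → t = ln(16.32/4.3)/k = 48630 s = 13.51 h.
Distance = v·t = 1.1·48630 = 53500 m = 53.50 km.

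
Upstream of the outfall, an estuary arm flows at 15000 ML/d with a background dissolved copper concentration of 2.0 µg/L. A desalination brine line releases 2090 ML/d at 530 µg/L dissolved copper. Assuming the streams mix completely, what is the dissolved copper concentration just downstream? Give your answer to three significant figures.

Mass balance: C = (15000·2.000 + 2090·530.0) / 17090 = 1138000/17090 = 66.57 µg/L.

66.6 µg/L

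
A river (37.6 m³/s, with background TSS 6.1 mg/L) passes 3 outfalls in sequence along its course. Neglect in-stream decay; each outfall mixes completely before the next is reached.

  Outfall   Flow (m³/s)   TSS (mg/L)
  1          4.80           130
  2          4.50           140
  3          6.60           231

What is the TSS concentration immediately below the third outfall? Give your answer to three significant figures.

Outfall 1: combined Q = 42.40 m³/s; C = (37.60·6.100 + 4.800·130.0)/42.40 = 20.13 mg/L.
Outfall 2: combined Q = 46.90 m³/s; C = (42.40·20.13 + 4.500·140.0)/46.90 = 31.63 mg/L.
Outfall 3: combined Q = 53.50 m³/s; C = (46.90·31.63 + 6.600·231.0)/53.50 = 56.22 mg/L.

56.2 mg/L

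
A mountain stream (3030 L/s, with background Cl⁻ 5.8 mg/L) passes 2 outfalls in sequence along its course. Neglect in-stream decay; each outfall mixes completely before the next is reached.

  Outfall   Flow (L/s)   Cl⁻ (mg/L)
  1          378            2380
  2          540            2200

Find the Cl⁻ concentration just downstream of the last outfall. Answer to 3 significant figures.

533 mg/L

After outfall 1: Q = 3030 + 378.0 = 3408 L/s; C = (3030·5.800 + 378.0·2380)/3408 = 269.1 mg/L.
After outfall 2: Q = 3408 + 540.0 = 3948 L/s; C = (3408·269.1 + 540.0·2200)/3948 = 533.2 mg/L.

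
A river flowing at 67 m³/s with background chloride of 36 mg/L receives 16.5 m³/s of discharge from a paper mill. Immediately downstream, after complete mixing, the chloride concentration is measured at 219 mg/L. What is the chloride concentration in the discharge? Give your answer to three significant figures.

Mass balance: 67.00·36.00 + 16.50·Cₑ = 83.50·219.0
→ Cₑ = (83.50·219.0 − 67.00·36.00) / 16.50 = 962.1 mg/L.

962 mg/L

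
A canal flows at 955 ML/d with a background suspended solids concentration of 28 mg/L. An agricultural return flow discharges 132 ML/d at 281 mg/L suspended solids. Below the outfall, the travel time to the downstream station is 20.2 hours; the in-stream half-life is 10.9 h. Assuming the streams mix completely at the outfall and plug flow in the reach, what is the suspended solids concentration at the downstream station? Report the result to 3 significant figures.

After mixing, C = (955.0·28.00 + 132.0·281.0) / 1087 = 63830/1087 = 58.72 mg/L.
Half-life 10.9 h → k = ln 2 / 10.9 = 0.06359 h⁻¹ = 1.526 d⁻¹.
After decay, C = 58.72 × e^(−kt) = 58.72 × 0.2768 = 16.25 mg/L.

16.3 mg/L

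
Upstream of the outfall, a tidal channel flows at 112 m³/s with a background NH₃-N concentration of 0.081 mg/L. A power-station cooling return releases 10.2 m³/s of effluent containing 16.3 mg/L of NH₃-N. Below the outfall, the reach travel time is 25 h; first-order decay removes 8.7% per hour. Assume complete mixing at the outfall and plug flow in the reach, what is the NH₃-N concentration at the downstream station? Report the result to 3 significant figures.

0.147 mg/L

Mass balance: C = (112.0·0.08100 + 10.20·16.30) / 122.2 = 175.3/122.2 = 1.435 mg/L.
8.7%/h lost → k = −ln(1 − 0.087) = 0.09102 h⁻¹.
Decay over the reach: 1.435·exp(−kt) = 1.435·0.1027 = 0.1474 mg/L.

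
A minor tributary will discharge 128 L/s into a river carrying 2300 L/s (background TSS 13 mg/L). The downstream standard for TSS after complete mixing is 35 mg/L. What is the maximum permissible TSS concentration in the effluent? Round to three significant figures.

430 mg/L

At the limit, (Qr·Cr + Qe·Cₑ)/(Qr + Qe) = 35:
Cₑ = (2428·35 − 2300·13.00) / 128.0 = 430.3 mg/L.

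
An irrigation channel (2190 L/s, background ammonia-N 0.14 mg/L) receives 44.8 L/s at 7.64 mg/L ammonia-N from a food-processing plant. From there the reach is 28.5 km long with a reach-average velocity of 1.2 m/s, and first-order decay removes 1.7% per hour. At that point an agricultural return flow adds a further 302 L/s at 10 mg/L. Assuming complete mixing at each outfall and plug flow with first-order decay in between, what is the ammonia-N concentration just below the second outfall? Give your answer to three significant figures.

After mixing, C = (2190·0.1400 + 44.80·7.640) / 2235 = 648.9/2235 = 0.2903 mg/L; combined flow 2235 L/s.
Travel time t = 28.5·1000 / 1.2 = 23750 s = 6.597 h.
1.7%/h lost → k = −ln(1 − 0.017) = 0.01715 h⁻¹.
First-order decay: C = 0.2903·exp(−k·t) = 0.2903·0.8930 = 0.2593 mg/L.
Second outfall: C = (2235·0.2593 + 302.0·10.00)/2537 = 1.419 mg/L.

1.42 mg/L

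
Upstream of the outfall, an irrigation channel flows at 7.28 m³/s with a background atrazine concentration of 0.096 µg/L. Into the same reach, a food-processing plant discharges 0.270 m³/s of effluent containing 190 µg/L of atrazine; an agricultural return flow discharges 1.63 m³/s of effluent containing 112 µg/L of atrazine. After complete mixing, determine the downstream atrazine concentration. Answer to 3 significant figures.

Mass balance: C = (7.280·0.09600 + 0.2700·190.0 + 1.630·112.0) / 9.180 = 234.6/9.180 = 25.55 µg/L.

25.6 µg/L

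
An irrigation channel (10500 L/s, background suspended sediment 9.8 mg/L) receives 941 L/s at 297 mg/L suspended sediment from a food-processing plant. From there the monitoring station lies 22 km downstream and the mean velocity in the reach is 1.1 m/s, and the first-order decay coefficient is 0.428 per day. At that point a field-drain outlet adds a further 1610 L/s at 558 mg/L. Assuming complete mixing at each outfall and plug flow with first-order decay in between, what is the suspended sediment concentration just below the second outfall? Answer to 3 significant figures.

Flow-weighted average: C = (10500·9.800 + 941.0·297.0) / 11440 = 382400/11440 = 33.42 mg/L; combined flow 11440 L/s.
Travel time t = 22·1000 / 1.1 = 20000 s = 5.556 h.
Decay over the reach: 33.42·exp(−kt) = 33.42·0.9057 = 30.27 mg/L.
At the second outfall, C = (11440·30.27 + 1610·558.0) / (11440 + 1610) = 95.37 mg/L.

95.4 mg/L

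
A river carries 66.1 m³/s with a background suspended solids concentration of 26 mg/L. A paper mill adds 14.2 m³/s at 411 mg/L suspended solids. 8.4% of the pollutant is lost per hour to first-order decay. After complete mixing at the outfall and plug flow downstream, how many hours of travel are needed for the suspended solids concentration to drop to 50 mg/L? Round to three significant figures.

Mixed concentration C = ΣQC/ΣQ = (66.10·26.00 + 14.20·411.0) / 80.30 = 7555/80.30 = 94.08 mg/L.
8.4%/h lost → k = −ln(1 − 0.084) = 0.08774 h⁻¹.
94.08·exp(−k·t) = 50 → t = ln(94.08/50)/k = 25940 s = 7.205 h.

7.20 h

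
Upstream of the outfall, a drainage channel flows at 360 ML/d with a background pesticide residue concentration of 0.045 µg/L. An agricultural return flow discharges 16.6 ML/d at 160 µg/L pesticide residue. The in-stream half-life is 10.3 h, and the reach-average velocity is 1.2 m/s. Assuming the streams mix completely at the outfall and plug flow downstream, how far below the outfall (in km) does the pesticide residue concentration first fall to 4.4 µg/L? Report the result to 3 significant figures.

30.7 km

Mass balance: C = (360.0·0.04500 + 16.60·160.0) / 376.6 = 2672/376.6 = 7.096 µg/L.
Half-life 10.3 h → k = ln 2 / 10.3 = 0.06730 h⁻¹ = 1.615 d⁻¹.
Set 7.096·exp(−k·t) = 4.4 → t = ln(7.096/4.4)/k = 25560 s = 7.101 h.
Distance = v·t = 1.2·25560 = 30680 m = 30.68 km.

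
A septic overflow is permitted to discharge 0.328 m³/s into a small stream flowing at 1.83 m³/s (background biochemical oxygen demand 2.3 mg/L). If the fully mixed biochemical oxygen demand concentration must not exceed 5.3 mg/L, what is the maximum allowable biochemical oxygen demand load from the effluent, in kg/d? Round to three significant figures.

625 kg/d

Mass balance at the limit: 1.830·2.300 + 0.3280·Cₑ = 2.158·5.3 → Cₑ = 22.04 mg/L.
Load = 0.3280 m³/s × 22.04 g/m³ × 86 400 s/d = 624.5 kg/d.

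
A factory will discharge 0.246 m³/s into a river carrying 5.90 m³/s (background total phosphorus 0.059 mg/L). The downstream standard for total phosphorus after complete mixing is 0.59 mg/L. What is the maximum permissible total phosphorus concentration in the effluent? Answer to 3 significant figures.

13.3 mg/L

At the limit, (Qr·Cr + Qe·Cₑ)/(Qr + Qe) = 0.59:
Cₑ = (6.146·0.59 − 5.900·0.05900) / 0.2460 = 13.33 mg/L.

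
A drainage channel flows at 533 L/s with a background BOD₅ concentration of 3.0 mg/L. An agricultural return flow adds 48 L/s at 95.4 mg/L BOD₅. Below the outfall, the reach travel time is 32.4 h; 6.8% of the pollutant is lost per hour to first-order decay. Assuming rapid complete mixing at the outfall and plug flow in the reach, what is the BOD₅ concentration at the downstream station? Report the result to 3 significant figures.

After mixing, C = (533.0·3.000 + 48.00·95.40) / 581.0 = 6178/581.0 = 10.63 mg/L.
6.8%/h lost → k = −ln(1 − 0.068) = 0.07042 h⁻¹.
Decay over the reach: 10.63·exp(−kt) = 10.63·0.1021 = 1.086 mg/L.

1.09 mg/L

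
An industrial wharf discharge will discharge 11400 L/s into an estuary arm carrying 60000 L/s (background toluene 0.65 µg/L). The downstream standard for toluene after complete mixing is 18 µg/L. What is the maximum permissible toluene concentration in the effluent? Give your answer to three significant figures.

At the limit, (Qr·Cr + Qe·Cₑ)/(Qr + Qe) = 18:
Cₑ = (71400·18 − 60000·0.6500) / 11400 = 109.3 µg/L.

109 µg/L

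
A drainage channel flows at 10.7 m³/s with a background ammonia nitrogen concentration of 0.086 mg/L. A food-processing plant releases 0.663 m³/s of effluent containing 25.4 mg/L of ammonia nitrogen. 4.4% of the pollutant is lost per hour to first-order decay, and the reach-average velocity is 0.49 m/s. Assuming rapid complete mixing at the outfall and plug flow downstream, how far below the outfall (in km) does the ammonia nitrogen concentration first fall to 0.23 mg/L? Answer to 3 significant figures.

75.1 km

Flow-weighted average: C = (10.70·0.08600 + 0.6630·25.40) / 11.36 = 17.76/11.36 = 1.563 mg/L.
4.4%/h lost → k = −ln(1 − 0.044) = 0.04500 h⁻¹.
Set 1.563·exp(−k·t) = 0.23 → t = ln(1.563/0.23)/k = 153300 s = 42.59 h.
Distance = v·t = 0.49·153300 = 75120 m = 75.12 km.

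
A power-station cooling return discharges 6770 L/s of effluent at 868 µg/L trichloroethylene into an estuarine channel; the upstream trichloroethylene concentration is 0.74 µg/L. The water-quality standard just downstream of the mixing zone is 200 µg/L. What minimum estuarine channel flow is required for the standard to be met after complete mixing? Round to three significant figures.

Set C_mix = 200: (Q·0.7400 + 6770·868.0) / (Q + 6770) = 200
→ Q = 6770·(868.0 − 200)/(200 − 0.7400) = 22700 L/s.

22700 L/s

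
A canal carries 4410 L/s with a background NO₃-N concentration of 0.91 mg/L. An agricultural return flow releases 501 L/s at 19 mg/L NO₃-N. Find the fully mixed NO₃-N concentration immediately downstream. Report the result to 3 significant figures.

Mixed concentration C = ΣQC/ΣQ = (4410·0.9100 + 501.0·19.00) / 4911 = 13530/4911 = 2.755 mg/L.

2.76 mg/L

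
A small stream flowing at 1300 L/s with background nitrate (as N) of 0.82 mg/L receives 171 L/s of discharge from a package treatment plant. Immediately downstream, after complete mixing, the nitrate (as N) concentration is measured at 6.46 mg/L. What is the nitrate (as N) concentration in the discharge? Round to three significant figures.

49.3 mg/L

Mass balance: 1300·0.8200 + 171.0·Cₑ = 1471·6.460
→ Cₑ = (1471·6.460 − 1300·0.8200) / 171.0 = 49.34 mg/L.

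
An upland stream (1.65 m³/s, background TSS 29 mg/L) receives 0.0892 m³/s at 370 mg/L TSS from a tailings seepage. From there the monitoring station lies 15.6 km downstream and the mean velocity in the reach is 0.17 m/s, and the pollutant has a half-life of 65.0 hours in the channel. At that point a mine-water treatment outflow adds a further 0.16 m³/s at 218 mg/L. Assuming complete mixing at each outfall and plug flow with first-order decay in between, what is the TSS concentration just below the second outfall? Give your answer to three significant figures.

50.8 mg/L

Mass balance: C = (1.650·29.00 + 0.08920·370.0) / 1.739 = 80.85/1.739 = 46.49 mg/L; combined flow 1.739 m³/s.
Travel time t = 15.6·1000 / 0.17 = 91760 s = 25.49 h.
Half-life 65.0 h → k = ln 2 / 65.0 = 0.01066 h⁻¹ = 0.2559 d⁻¹.
After decay, C = 46.49 × e^(−kt) = 46.49 × 0.7620 = 35.42 mg/L.
Second outfall: C = (1.739·35.42 + 0.1600·218.0)/1.899 = 50.81 mg/L.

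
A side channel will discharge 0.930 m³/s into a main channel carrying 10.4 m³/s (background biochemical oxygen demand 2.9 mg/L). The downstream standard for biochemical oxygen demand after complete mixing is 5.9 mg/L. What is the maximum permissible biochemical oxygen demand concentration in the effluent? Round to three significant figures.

At the limit, (Qr·Cr + Qe·Cₑ)/(Qr + Qe) = 5.9:
Cₑ = (11.33·5.9 − 10.40·2.900) / 0.9300 = 39.45 mg/L.

39.4 mg/L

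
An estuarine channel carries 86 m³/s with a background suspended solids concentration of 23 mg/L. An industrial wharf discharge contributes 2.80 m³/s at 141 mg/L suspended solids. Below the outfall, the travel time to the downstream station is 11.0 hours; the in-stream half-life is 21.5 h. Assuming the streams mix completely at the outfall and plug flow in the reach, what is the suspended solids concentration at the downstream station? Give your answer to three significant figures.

Flow-weighted average: C = (86.00·23.00 + 2.800·141.0) / 88.80 = 2373/88.80 = 26.72 mg/L.
Half-life 21.5 h → k = ln 2 / 21.5 = 0.03224 h⁻¹ = 0.7737 d⁻¹.
First-order decay: C = 26.72·exp(−k·t) = 26.72·0.7014 = 18.74 mg/L.

18.7 mg/L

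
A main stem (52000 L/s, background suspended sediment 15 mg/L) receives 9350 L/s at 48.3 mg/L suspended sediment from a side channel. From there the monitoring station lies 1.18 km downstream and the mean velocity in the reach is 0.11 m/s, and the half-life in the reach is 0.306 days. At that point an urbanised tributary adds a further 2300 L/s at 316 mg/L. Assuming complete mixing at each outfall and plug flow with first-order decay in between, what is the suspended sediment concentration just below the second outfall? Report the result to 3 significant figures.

26.0 mg/L

After mixing, C = (52000·15.00 + 9350·48.30) / 61350 = 1232000/61350 = 20.08 mg/L; combined flow 61350 L/s.
Travel time t = 1.18·1000 / 0.11 = 10730 s = 2.980 h.
Half-life 0.306 d → k = ln 2 / 0.306 = 2.265 d⁻¹.
First-order decay: C = 20.08·exp(−k·t) = 20.08·0.7548 = 15.15 mg/L.
Second outfall: C = (61350·15.15 + 2300·316.0)/63650 = 26.02 mg/L.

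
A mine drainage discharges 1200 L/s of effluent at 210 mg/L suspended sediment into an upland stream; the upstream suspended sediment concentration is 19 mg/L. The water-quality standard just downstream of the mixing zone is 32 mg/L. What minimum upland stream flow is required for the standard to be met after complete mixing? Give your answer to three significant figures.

16400 L/s

Set C_mix = 32: (Q·19.00 + 1200·210.0) / (Q + 1200) = 32
→ Q = 1200·(210.0 − 32)/(32 − 19.00) = 16430 L/s.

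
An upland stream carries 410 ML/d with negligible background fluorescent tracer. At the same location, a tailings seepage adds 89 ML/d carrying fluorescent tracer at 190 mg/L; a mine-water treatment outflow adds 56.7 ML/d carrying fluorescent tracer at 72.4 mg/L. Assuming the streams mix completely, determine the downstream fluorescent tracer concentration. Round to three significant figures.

37.8 mg/L

Mass balance: C = (410.0·0 + 89.00·190.0 + 56.70·72.40) / 555.7 = 21020/555.7 = 37.82 mg/L.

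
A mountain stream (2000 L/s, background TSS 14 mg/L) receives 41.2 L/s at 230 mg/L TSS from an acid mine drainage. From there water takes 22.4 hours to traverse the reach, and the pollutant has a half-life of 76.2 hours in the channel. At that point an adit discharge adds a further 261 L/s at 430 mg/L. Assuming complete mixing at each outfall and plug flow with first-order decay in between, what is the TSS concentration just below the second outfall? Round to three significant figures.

Mass balance: C = (2000·14.00 + 41.20·230.0) / 2041 = 37480/2041 = 18.36 mg/L; combined flow 2041 L/s.
Half-life 76.2 h → k = ln 2 / 76.2 = 0.009096 h⁻¹ = 0.2183 d⁻¹.
First-order decay: C = 18.36·exp(−k·t) = 18.36·0.8157 = 14.98 mg/L.
Second outfall: C = (2041·14.98 + 261.0·430.0)/2302 = 62.03 mg/L.

62.0 mg/L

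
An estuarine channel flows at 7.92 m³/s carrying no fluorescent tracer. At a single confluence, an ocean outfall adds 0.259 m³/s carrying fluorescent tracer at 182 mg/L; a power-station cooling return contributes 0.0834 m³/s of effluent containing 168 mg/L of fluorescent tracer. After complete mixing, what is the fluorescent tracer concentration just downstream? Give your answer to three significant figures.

Mixed concentration C = ΣQC/ΣQ = (7.920·0 + 0.2590·182.0 + 0.08340·168.0) / 8.262 = 61.15/8.262 = 7.401 mg/L.

7.40 mg/L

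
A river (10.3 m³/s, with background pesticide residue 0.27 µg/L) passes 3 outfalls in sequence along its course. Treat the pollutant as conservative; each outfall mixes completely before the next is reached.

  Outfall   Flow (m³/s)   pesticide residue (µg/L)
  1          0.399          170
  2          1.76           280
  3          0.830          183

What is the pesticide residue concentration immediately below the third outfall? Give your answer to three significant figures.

53.8 µg/L

After outfall 1: Q = 10.30 + 0.3990 = 10.70 m³/s; C = (10.30·0.2700 + 0.3990·170.0)/10.70 = 6.600 µg/L.
After outfall 2: Q = 10.70 + 1.760 = 12.46 m³/s; C = (10.70·6.600 + 1.760·280.0)/12.46 = 45.22 µg/L.
After outfall 3: Q = 12.46 + 0.8300 = 13.29 m³/s; C = (12.46·45.22 + 0.8300·183.0)/13.29 = 53.83 µg/L.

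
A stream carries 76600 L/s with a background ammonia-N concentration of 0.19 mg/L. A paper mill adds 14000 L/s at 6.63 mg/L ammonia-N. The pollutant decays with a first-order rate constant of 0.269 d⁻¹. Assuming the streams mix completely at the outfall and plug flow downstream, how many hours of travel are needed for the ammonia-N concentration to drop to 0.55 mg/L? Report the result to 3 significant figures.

Conservation of mass: C = (76600·0.1900 + 14000·6.630) / 90600 = 107400/90600 = 1.185 mg/L.
1.185·exp(−k·t) = 0.55 → t = ln(1.185/0.55)/k = 246600 s = 68.49 h.

68.5 h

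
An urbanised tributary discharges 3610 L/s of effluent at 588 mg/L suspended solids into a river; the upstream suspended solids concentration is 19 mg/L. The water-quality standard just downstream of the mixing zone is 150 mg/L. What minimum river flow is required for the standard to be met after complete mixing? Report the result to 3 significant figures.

12100 L/s

Set C_mix = 150: (Q·19.00 + 3610·588.0) / (Q + 3610) = 150
→ Q = 3610·(588.0 − 150)/(150 − 19.00) = 12070 L/s.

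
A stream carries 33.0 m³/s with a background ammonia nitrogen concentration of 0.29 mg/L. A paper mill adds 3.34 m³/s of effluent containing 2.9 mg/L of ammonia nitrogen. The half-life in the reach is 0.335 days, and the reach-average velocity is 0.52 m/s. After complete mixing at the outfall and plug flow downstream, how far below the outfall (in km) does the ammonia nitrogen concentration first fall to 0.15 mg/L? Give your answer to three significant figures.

27.4 km

After mixing, C = (33.00·0.2900 + 3.340·2.900) / 36.34 = 19.26/36.34 = 0.5299 mg/L.
Half-life 0.335 d → k = ln 2 / 0.335 = 2.069 d⁻¹.
Set 0.5299·exp(−k·t) = 0.15 → t = ln(0.5299/0.15)/k = 52700 s = 14.64 h.
Distance = v·t = 0.52·52700 = 27400 m = 27.40 km.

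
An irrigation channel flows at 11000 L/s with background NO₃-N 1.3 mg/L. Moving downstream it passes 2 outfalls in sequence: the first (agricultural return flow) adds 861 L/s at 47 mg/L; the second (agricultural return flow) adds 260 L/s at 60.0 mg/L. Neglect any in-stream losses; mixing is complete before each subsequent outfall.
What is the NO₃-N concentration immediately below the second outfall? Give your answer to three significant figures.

5.81 mg/L

Below outfall 1: Q → 11860 L/s, C = (11000·1.300 + 861.0·47.00)/11860 = 4.617 mg/L.
Below outfall 2: Q → 12120 L/s, C = (11860·4.617 + 260.0·60.00)/12120 = 5.805 mg/L.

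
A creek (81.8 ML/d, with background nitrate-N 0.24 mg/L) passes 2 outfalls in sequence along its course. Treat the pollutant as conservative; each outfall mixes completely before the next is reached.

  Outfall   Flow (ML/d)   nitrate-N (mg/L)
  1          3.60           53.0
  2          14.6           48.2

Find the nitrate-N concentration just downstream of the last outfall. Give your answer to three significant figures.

Outfall 1: combined Q = 85.40 ML/d; C = (81.80·0.2400 + 3.600·53.00)/85.40 = 2.464 mg/L.
Outfall 2: combined Q = 100.0 ML/d; C = (85.40·2.464 + 14.60·48.20)/100.0 = 9.142 mg/L.

9.14 mg/L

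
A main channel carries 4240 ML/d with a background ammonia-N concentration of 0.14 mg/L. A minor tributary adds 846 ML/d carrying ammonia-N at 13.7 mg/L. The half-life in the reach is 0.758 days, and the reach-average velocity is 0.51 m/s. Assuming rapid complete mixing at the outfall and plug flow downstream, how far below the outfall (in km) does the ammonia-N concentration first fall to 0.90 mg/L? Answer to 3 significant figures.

47.2 km

Conservation of mass: C = (4240·0.1400 + 846.0·13.70) / 5086 = 12180/5086 = 2.396 mg/L.
Half-life 0.758 d → k = ln 2 / 0.758 = 0.9144 d⁻¹.
Set 2.396·exp(−k·t) = 0.90 → t = ln(2.396/0.90)/k = 92500 s = 25.69 h.
Distance = v·t = 0.51·92500 = 47170 m = 47.17 km.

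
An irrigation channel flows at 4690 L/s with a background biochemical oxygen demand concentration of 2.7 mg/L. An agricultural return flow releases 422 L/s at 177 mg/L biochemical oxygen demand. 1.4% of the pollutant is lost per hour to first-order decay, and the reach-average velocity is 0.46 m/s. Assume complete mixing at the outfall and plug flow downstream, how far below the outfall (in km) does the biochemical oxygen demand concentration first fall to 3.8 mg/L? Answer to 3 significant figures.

Mixed concentration C = ΣQC/ΣQ = (4690·2.700 + 422.0·177.0) / 5112 = 87360/5112 = 17.09 mg/L.
1.4%/h lost → k = −ln(1 − 0.014) = 0.01410 h⁻¹.
Set 17.09·exp(−k·t) = 3.8 → t = ln(17.09/3.8)/k = 383900 s = 106.6 h.
Distance = v·t = 0.46·383900 = 176600 m = 176.6 km.

177 km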